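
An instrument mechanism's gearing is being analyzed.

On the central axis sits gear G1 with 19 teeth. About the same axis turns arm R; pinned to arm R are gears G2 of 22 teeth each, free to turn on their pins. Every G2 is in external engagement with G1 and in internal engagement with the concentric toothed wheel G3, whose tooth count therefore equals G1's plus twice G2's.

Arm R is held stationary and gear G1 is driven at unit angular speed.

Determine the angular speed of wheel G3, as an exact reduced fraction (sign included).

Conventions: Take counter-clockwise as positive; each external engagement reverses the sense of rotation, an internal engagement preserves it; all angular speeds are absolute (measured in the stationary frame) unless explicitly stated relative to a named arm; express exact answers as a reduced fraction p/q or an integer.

planetary set (19T centre, 22T on arm, 63T internal) — Willis relation
ring teeth: 19 + 2·22 = 63
19(ω_sun−ω_arm) = −63(ω_ring−ω_arm),  ω_arm = 0, ω_sun = 1
ω_ring = 0 − (19/63)(1−0) = -19/63
exact speed ratio = -19/63

-19/63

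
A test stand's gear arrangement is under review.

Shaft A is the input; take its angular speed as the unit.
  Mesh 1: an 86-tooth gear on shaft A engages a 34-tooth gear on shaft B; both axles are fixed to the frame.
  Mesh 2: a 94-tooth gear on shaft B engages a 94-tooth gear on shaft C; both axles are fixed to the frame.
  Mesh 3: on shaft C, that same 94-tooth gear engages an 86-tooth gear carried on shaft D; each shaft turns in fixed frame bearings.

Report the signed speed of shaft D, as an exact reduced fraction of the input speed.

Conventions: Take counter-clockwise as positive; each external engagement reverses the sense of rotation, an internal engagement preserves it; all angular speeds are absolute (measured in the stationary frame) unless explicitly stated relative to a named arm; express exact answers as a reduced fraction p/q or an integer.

-47/17

3-mesh fixed-axis compound train (all bearings frame-fixed)
mesh 1 [86T→34T]: |ω|/ω_in = 1×86/34 = 43/17, sense flips to −
mesh 2 [94T→94T]: |ω|/ω_in = (43/17)×94/94 = 43/17, sense flips to +
mesh 3 [94T→86T]: |ω|/ω_in = (43/17)×94/86 = 47/17, sense flips to −
signed output speed (× input speed) = -47/17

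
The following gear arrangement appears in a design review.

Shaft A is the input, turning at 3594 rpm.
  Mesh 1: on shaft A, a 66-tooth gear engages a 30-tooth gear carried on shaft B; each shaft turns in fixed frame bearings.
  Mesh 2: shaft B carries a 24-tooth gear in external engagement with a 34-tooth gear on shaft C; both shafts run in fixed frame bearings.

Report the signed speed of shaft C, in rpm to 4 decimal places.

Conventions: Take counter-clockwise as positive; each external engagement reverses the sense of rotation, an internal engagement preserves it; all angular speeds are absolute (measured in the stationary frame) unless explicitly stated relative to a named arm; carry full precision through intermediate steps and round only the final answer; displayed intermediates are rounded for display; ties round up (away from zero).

+5581.2706 rpm

topology: fixed-axis compound train — 2 meshes, A→C
mesh 1 [66T→30T]: ω = 3594.0000×66/30 = 7906.8000 rpm, sense flips to −
mesh 2 [24T→34T]: ω = 7906.8000×24/34 = 5581.2706 rpm, sense flips to +
signed output speed = +5581.2706 rpm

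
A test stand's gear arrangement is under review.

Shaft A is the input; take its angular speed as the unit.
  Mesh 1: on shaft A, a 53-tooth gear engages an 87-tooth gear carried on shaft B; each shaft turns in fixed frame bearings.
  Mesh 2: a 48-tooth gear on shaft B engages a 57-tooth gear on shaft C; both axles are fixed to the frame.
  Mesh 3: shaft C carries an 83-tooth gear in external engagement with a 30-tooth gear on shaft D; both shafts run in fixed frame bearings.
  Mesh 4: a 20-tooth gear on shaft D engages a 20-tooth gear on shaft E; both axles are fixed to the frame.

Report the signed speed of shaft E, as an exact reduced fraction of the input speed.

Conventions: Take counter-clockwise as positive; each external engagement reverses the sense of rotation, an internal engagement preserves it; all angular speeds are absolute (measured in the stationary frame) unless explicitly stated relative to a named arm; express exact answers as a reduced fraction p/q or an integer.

35192/24795

4-mesh fixed-axis compound train (all bearings frame-fixed)
mesh 1 [53T→87T]: |ω|/ω_in = 1×53/87 = 53/87, sense flips to −
mesh 2 [48T→57T]: |ω|/ω_in = (53/87)×48/57 = 848/1653, sense flips to +
mesh 3 [83T→30T]: |ω|/ω_in = (848/1653)×83/30 = 35192/24795, sense flips to −
mesh 4 [20T→20T]: |ω|/ω_in = (35192/24795)×20/20 = 35192/24795, sense flips to +
signed output speed (× input speed) = 35192/24795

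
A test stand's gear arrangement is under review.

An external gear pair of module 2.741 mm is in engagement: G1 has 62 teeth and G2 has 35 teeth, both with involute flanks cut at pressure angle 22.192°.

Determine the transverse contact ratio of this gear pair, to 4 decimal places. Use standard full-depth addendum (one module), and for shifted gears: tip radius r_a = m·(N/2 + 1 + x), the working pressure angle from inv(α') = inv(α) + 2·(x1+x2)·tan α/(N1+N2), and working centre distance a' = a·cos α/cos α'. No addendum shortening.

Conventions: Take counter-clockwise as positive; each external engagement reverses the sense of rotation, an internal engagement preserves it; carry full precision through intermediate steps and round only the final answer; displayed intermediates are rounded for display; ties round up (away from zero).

class = single-mesh tooth geometry [involute pair 62T × 35T, m = 2.741]
base radii: r_b1 = 78.676631, r_b2 = 44.414227
tip radii: r_a1 = 87.712000, r_a2 = 50.708500
no profile shift: α' = α, a' = a
action lengths: √(r_a1²−r_b1²) = 38.773478, √(r_a2²−r_b2²) = 24.468927
base pitch p_b = π·m·cos α = 7.973223
CR = (38.773478 + 24.468927 − 132.938500·sin 22.19200°)/7.973223 = 1.634220
contact ratio ≈ 1.6342

1.6342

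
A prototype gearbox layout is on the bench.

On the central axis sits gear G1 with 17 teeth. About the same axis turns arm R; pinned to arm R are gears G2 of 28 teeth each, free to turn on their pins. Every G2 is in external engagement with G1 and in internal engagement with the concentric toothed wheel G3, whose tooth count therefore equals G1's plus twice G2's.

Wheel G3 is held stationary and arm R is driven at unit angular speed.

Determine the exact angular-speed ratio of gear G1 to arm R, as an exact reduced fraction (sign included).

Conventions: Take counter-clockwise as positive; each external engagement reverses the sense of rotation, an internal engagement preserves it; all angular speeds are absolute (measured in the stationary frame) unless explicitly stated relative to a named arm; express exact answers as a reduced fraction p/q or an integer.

90/17

recognized (axles ride arm R): planetary set, 17/28/73 teeth
ring teeth: 17 + 2·28 = 73
17(ω_sun−ω_arm) = −73(ω_ring−ω_arm),  ω_ring = 0, ω_arm = 1
ω_sun = 1 − (73/17)(0−1) = 90/17
ω_out/ω_in = 90/17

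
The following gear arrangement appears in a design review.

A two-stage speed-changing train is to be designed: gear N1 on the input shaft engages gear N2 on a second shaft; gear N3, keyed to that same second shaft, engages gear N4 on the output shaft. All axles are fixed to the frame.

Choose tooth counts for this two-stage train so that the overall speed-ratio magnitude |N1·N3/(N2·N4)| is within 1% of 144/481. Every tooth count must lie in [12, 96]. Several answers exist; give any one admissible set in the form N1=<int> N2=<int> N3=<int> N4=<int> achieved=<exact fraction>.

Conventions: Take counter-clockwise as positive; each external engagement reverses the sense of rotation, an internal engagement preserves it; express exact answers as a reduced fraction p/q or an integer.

2-stage fixed-axis compound train for ratio 144/481
target = 144/481 in lowest terms: an exact hit needs N1·N3 = k·144 and N2·N4 = k·481 for one integer k, every count in [12, 96]; additionally prefer no 1:1 stage (N1 ≠ N2, N3 ≠ N4)
k = 1: N1·N3 = 144 = 12·12, N2·N4 = 481 = 13·37
achieved = 12·12/(13·37) = 144/481; |achieved − target| = 0 ≤ 36/12025 ✓

N1=12 N2=13 N3=12 N4=37 achieved=144/481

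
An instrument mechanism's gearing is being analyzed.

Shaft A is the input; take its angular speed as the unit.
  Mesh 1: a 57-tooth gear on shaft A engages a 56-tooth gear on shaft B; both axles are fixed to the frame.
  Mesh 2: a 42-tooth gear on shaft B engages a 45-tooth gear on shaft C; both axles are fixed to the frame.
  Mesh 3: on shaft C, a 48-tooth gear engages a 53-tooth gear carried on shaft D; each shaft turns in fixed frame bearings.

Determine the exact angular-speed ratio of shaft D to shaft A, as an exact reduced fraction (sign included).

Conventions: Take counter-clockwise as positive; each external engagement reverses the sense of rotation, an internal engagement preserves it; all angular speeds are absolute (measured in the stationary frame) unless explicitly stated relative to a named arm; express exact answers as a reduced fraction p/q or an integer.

-228/265

class = fixed-axis compound train [3 meshes; 3 ratios multiply, 3 sense flips]
mesh 1 [57T→56T]: running ratio 57/56, sense −
mesh 2 [42T→45T]: running ratio 19/20, sense +
mesh 3 [48T→53T]: running ratio 228/265, sense −
ω_out/ω_in = -228/265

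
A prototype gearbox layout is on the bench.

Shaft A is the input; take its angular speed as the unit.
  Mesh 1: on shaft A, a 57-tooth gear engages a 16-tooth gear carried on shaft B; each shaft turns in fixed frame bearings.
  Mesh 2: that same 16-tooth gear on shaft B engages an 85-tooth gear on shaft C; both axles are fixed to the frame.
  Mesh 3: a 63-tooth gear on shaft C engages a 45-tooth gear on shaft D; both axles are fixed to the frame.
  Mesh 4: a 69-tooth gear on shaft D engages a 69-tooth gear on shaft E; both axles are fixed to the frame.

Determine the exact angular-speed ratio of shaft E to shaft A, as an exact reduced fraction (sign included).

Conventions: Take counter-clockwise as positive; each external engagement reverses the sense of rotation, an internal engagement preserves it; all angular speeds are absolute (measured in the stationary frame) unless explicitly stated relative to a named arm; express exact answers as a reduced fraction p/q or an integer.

399/425

class = fixed-axis compound train [4 meshes; 4 ratios multiply, 4 sense flips]
mesh 1 [57T→16T]: running ratio 57/16, sense −
mesh 2 [16T→85T]: running ratio 57/85, sense +
mesh 3 [63T→45T]: running ratio 399/425, sense −
mesh 4 [69T→69T]: running ratio 399/425, sense +
ω_out/ω_in = 399/425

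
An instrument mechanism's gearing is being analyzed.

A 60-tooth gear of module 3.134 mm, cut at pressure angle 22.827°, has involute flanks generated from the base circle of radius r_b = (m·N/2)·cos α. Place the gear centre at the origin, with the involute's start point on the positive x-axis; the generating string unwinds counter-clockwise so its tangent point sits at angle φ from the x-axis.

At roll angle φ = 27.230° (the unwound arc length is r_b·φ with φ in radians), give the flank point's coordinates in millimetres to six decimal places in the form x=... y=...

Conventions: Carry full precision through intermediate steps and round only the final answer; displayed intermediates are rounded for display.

class = single-mesh tooth geometry [base-circle involute, m = 3.134, 60T]
pitch radius r_p = m·N/2 = 3.134·60/2 = 94.020000
base radius r_b = r_p·cos α = 94.020000·cos 22.827° = 86.656395
roll angle φ = 27.230° = 0.47525316 rad
x = r_b·(cos φ + φ·sin φ) = 95.897038
y = r_b·(sin φ − φ·cos φ) = 3.031191

x=95.897038 y=3.031191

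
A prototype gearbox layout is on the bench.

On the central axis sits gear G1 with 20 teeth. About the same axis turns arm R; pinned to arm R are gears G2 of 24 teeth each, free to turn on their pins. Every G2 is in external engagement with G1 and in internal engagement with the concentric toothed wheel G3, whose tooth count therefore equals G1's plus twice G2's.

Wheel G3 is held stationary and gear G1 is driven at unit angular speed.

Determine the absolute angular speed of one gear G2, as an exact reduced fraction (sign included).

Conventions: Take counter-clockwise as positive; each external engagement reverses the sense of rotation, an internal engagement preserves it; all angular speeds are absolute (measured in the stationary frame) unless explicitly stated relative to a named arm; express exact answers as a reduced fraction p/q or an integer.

-5/12

class = planetary set [G3 = 20+2·24 = 68; Willis about the carrier]
ring teeth: 20 + 2·24 = 68
20(ω_sun−ω_arm) = −68(ω_ring−ω_arm),  ω_ring = 0, ω_sun = 1
20(1−ω_arm) = −68(0−ω_arm)  ⇒  88·ω_arm = 20  ⇒  ω_arm = 5/22
sun–planet mesh: 20·(1−5/22) = −24·(ω_p−ω_arm)  ⇒  ω_p−ω_arm = -85/132
ω_p = 5/22 − 85/132 = -5/12
exact speed ratio = -5/12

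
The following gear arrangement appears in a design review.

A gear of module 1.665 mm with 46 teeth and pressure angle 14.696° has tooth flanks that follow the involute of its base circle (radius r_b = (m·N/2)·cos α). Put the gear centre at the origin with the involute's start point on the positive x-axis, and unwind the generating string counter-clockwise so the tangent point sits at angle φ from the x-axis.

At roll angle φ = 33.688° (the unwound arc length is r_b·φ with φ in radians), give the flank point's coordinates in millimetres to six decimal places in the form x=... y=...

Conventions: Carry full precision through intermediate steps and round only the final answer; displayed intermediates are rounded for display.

recognized (one wheel, involute flank): single-mesh tooth geometry, m = 1.665, N = 46
pitch radius r_p = m·N/2 = 1.665·46/2 = 38.295000
base radius r_b = r_p·cos α = 38.295000·cos 14.696° = 37.042197
roll angle φ = 33.688° = 0.58796652 rad
x = r_b·(cos φ + φ·sin φ) = 42.902191
y = r_b·(sin φ − φ·cos φ) = 2.424067

x=42.902191 y=2.424067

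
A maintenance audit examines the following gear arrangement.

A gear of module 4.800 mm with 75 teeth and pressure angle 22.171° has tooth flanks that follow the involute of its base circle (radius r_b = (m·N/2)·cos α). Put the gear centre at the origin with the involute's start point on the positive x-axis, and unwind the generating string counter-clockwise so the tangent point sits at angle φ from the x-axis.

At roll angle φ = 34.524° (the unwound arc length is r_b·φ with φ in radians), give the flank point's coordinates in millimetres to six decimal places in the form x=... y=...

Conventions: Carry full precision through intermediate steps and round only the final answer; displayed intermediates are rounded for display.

x=194.260008 y=11.720220

class = single-mesh tooth geometry [base-circle involute, m = 4.800, 75T]
pitch radius r_p = m·N/2 = 4.800·75/2 = 180.000000
base radius r_b = r_p·cos α = 180.000000·cos 22.171° = 166.691108
roll angle φ = 34.524° = 0.60255747 rad
x = r_b·(cos φ + φ·sin φ) = 194.260008
y = r_b·(sin φ − φ·cos φ) = 11.720220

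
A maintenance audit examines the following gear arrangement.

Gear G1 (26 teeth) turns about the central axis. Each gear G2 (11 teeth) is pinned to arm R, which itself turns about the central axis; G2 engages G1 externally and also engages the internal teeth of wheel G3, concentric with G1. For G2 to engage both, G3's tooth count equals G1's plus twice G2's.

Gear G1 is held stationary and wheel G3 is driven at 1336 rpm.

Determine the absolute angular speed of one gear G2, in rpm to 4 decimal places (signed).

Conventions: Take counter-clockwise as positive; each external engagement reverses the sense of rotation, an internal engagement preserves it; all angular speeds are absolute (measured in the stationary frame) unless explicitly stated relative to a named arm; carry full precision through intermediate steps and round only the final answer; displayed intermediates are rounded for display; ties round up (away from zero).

+2914.9091 rpm

class = planetary set [G3 = 26+2·11 = 48; Willis about the carrier]
normalise by the input: solve with ω_ring = 1, then scale by 1336 rpm
ring teeth: 26 + 2·11 = 48
26(ω_sun−ω_arm) = −48(ω_ring−ω_arm),  ω_sun = 0, ω_ring = 1
26(0−ω_arm) = −48(1−ω_arm)  ⇒  74·ω_arm = 48  ⇒  ω_arm = 24/37
sun–planet mesh: 26·(0−24/37) = −11·(ω_p−ω_arm)  ⇒  ω_p−ω_arm = 624/407
ω_p = 24/37 + 624/407 = 24/11
scale: ω_p = 24/11 × 1336 rpm = +2914.9091 rpm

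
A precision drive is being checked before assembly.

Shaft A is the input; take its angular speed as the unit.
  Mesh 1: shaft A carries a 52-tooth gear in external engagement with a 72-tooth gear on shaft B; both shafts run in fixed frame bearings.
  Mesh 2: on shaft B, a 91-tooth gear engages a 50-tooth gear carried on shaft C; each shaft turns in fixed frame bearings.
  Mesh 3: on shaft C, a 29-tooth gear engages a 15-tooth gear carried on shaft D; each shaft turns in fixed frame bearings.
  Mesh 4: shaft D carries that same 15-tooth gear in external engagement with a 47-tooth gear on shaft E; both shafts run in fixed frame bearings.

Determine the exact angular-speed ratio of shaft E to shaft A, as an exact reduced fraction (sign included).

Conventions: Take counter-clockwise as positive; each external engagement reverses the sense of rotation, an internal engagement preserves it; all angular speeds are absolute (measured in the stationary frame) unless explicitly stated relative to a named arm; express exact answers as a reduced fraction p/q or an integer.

class = fixed-axis compound train [4 meshes; 4 ratios multiply, 4 sense flips]
mesh 1 [52T→72T]: running ratio 13/18, sense −
mesh 2 [91T→50T]: running ratio 1183/900, sense +
mesh 3 [29T→15T]: running ratio 34307/13500, sense −
mesh 4 [15T→47T]: running ratio 34307/42300, sense +
ω_out/ω_in = 34307/42300

34307/42300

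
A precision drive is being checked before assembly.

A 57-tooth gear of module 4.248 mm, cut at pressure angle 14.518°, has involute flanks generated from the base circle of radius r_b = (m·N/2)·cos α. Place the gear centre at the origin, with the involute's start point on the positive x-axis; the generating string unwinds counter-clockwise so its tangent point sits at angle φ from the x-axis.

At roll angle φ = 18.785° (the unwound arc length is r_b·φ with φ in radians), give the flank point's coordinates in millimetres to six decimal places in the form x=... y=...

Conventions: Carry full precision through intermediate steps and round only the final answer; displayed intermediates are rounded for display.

topology: single-mesh involute geometry — m = 4.248, N = 57
pitch radius r_p = m·N/2 = 4.248·57/2 = 121.068000
base radius r_b = r_p·cos α = 121.068000·cos 14.518° = 117.202170
roll angle φ = 18.785° = 0.32786010 rad
x = r_b·(cos φ + φ·sin φ) = 123.333062
y = r_b·(sin φ − φ·cos φ) = 1.362086

x=123.333062 y=1.362086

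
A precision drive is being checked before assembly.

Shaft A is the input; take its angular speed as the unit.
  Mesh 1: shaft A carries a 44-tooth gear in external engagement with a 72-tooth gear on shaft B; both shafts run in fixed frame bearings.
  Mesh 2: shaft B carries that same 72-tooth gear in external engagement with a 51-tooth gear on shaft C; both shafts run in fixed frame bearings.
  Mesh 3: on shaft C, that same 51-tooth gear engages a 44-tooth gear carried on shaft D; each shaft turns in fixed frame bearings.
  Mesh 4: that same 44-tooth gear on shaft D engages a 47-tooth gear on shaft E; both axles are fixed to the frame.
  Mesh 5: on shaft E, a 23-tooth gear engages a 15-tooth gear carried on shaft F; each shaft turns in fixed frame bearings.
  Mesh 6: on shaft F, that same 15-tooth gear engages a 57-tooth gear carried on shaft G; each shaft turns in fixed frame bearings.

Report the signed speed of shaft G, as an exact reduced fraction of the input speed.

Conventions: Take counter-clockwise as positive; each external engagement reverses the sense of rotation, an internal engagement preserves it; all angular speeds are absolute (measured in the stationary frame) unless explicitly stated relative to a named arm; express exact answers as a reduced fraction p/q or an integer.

6-mesh fixed-axis compound train (all bearings frame-fixed)
mesh 1 [44T→72T]: |ω|/ω_in = 1×44/72 = 11/18, sense flips to −
mesh 2 [72T→51T]: |ω|/ω_in = (11/18)×72/51 = 44/51, sense flips to +
mesh 3 [51T→44T]: |ω|/ω_in = (44/51)×51/44 = 1, sense flips to −
mesh 4 [44T→47T]: |ω|/ω_in = 1×44/47 = 44/47, sense flips to +
mesh 5 [23T→15T]: |ω|/ω_in = (44/47)×23/15 = 1012/705, sense flips to −
mesh 6 [15T→57T]: |ω|/ω_in = (1012/705)×15/57 = 1012/2679, sense flips to +
signed output speed (× input speed) = 1012/2679

1012/2679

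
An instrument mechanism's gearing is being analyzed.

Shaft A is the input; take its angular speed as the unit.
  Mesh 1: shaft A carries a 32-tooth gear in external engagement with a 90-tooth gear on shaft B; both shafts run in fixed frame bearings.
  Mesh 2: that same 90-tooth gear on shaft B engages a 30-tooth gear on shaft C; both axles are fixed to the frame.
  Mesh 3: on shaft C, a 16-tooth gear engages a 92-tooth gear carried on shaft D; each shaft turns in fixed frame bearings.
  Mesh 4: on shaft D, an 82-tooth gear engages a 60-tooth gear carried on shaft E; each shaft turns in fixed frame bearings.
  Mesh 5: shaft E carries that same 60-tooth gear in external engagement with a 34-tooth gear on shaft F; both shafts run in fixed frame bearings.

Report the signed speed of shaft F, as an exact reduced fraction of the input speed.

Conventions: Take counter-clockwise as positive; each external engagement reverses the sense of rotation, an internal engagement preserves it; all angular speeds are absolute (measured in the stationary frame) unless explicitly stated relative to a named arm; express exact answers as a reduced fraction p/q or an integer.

-2624/5865

5-mesh fixed-axis compound train (all bearings frame-fixed)
mesh 1 [32T→90T]: |ω|/ω_in = 1×32/90 = 16/45, sense flips to −
mesh 2 [90T→30T]: |ω|/ω_in = (16/45)×90/30 = 16/15, sense flips to +
mesh 3 [16T→92T]: |ω|/ω_in = (16/15)×16/92 = 64/345, sense flips to −
mesh 4 [82T→60T]: |ω|/ω_in = (64/345)×82/60 = 1312/5175, sense flips to +
mesh 5 [60T→34T]: |ω|/ω_in = (1312/5175)×60/34 = 2624/5865, sense flips to −
signed output speed (× input speed) = -2624/5865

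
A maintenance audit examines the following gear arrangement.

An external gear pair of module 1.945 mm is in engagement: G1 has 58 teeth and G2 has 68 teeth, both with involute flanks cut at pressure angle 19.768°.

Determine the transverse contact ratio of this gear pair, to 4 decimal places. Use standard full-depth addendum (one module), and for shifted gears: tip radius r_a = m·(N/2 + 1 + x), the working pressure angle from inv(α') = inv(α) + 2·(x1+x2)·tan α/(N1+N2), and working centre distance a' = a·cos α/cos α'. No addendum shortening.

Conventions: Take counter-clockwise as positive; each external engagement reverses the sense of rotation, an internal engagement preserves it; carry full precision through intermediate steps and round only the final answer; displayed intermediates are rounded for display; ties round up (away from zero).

1.8049

single-mesh involute tooth geometry (58T engaging 68T at module 1.945)
base radii: r_b1 = 53.081043, r_b2 = 62.232946
tip radii: r_a1 = 58.350000, r_a2 = 68.075000
no profile shift: α' = α, a' = a
action lengths: √(r_a1²−r_b1²) = 24.230671, √(r_a2²−r_b2²) = 27.591049
base pitch p_b = π·m·cos α = 5.750311
CR = (24.230671 + 27.591049 − 122.535000·sin 19.76800°)/5.750311 = 1.804923
contact ratio ≈ 1.8049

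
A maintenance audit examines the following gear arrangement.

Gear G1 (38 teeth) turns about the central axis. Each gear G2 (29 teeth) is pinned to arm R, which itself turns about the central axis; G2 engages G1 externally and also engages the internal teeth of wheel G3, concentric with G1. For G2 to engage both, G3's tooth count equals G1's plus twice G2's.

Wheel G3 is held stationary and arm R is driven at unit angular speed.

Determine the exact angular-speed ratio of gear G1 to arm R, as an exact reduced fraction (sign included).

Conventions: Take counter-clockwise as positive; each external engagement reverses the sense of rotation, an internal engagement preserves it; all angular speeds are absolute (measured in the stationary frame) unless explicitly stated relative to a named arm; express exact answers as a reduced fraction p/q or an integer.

67/19

class = planetary set [G3 = 38+2·29 = 96; Willis about the carrier]
ring teeth: 38 + 2·29 = 96
38(ω_sun−ω_arm) = −96(ω_ring−ω_arm),  ω_ring = 0, ω_arm = 1
ω_sun = 1 − (96/38)(0−1) = 67/19
ω_out/ω_in = 67/19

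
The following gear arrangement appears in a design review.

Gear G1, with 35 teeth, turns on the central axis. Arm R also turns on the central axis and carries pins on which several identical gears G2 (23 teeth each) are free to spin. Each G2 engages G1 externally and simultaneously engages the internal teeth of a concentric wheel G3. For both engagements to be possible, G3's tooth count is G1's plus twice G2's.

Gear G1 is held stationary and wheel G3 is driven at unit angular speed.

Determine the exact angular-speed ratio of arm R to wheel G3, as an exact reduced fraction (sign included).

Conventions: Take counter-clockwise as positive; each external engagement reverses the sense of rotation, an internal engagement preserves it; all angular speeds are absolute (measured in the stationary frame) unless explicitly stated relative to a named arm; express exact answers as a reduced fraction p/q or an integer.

planetary set (35T centre, 23T on arm, 81T internal) — Willis relation
ring teeth: 35 + 2·23 = 81
35(ω_sun−ω_arm) = −81(ω_ring−ω_arm),  ω_sun = 0, ω_ring = 1
35(0−ω_arm) = −81(1−ω_arm)  ⇒  116·ω_arm = 81  ⇒  ω_arm = 81/116
ω_out/ω_in = 81/116

81/116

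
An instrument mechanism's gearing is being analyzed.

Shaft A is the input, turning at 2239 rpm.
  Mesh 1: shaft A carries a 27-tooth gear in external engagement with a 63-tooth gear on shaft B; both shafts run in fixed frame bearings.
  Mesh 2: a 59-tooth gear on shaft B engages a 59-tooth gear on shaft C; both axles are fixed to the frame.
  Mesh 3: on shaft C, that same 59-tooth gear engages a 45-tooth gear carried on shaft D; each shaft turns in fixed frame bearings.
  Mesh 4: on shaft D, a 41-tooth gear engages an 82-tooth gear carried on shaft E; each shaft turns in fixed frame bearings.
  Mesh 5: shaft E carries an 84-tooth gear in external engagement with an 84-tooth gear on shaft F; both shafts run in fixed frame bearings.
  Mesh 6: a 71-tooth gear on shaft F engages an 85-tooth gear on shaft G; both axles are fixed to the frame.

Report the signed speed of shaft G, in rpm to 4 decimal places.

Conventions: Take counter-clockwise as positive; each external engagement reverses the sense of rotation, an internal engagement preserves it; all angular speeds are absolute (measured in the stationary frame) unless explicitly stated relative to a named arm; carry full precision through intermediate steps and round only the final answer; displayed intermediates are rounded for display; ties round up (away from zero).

topology: fixed-axis compound train — 6 meshes, A→G
mesh 1 [27T→63T]: ω = 2239.0000×27/63 = 959.5714 rpm, sense flips to −
mesh 2 [59T→59T]: ω = 959.5714×59/59 = 959.5714 rpm, sense flips to +
mesh 3 [59T→45T]: ω = 959.5714×59/45 = 1258.1048 rpm, sense flips to −
mesh 4 [41T→82T]: ω = 1258.1048×41/82 = 629.0524 rpm, sense flips to +
mesh 5 [84T→84T]: ω = 629.0524×84/84 = 629.0524 rpm, sense flips to −
mesh 6 [71T→85T]: ω = 629.0524×71/85 = 525.4438 rpm, sense flips to +
signed output speed = +525.4438 rpm

+525.4438 rpm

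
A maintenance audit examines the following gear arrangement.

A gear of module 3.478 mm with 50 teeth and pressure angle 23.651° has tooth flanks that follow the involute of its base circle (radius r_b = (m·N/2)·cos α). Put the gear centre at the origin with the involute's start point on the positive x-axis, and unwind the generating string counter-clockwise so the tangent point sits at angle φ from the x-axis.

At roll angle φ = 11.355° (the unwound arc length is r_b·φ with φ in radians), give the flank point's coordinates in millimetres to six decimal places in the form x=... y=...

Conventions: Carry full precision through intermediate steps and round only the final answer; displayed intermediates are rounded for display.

x=81.195507 y=0.205842

recognized (one wheel, involute flank): single-mesh tooth geometry, m = 3.478, N = 50
pitch radius r_p = m·N/2 = 3.478·50/2 = 86.950000
base radius r_b = r_p·cos α = 86.950000·cos 23.651° = 79.646722
roll angle φ = 11.355° = 0.19818214 rad
x = r_b·(cos φ + φ·sin φ) = 81.195507
y = r_b·(sin φ − φ·cos φ) = 0.205842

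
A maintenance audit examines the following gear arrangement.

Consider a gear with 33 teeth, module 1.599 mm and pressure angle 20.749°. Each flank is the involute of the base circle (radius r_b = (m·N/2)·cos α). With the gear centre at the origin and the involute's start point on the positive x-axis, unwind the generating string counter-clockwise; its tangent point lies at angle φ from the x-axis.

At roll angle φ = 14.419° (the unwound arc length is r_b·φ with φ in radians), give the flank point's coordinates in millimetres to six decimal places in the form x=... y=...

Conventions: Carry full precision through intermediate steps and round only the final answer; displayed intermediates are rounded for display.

x=25.441253 y=0.130249

topology: single-mesh involute geometry — m = 1.599, N = 33
pitch radius r_p = m·N/2 = 1.599·33/2 = 26.383500
base radius r_b = r_p·cos α = 26.383500·cos 20.749° = 24.672303
roll angle φ = 14.419° = 0.25165902 rad
x = r_b·(cos φ + φ·sin φ) = 25.441253
y = r_b·(sin φ − φ·cos φ) = 0.130249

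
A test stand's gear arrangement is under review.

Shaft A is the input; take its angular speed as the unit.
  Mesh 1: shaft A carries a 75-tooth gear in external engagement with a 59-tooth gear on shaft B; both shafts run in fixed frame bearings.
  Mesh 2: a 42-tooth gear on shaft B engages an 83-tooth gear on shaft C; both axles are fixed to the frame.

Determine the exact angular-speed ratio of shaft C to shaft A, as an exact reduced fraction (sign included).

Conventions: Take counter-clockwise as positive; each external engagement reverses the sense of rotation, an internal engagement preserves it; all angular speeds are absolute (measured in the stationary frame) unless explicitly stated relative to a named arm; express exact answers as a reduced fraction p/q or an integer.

class = fixed-axis compound train [2 meshes; 2 ratios multiply, 2 sense flips]
mesh 1 [75T→59T]: running ratio 75/59, sense −
mesh 2 [42T→83T]: running ratio 3150/4897, sense +
ω_out/ω_in = 3150/4897

3150/4897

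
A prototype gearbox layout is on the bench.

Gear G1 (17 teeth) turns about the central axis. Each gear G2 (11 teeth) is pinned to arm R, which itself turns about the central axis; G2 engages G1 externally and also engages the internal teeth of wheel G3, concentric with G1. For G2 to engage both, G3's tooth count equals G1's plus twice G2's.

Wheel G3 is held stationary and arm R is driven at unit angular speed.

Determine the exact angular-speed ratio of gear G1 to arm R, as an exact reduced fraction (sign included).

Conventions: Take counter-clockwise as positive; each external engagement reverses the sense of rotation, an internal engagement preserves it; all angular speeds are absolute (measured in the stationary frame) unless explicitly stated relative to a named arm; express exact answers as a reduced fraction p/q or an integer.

planetary set (17T centre, 11T on arm, 39T internal) — Willis relation
ring teeth: 17 + 2·11 = 39
17(ω_sun−ω_arm) = −39(ω_ring−ω_arm),  ω_ring = 0, ω_arm = 1
ω_sun = 1 − (39/17)(0−1) = 56/17
ω_out/ω_in = 56/17

56/17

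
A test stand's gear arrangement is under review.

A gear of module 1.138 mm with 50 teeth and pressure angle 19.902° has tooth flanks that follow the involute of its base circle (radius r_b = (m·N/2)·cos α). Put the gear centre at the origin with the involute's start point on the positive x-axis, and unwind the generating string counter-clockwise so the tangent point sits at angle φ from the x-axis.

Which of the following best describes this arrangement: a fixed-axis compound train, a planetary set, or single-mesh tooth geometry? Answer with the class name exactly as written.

recognized (one wheel, involute flank): single-mesh tooth geometry, m = 1.138, N = 50
classification: single-mesh tooth geometry

single-mesh tooth geometry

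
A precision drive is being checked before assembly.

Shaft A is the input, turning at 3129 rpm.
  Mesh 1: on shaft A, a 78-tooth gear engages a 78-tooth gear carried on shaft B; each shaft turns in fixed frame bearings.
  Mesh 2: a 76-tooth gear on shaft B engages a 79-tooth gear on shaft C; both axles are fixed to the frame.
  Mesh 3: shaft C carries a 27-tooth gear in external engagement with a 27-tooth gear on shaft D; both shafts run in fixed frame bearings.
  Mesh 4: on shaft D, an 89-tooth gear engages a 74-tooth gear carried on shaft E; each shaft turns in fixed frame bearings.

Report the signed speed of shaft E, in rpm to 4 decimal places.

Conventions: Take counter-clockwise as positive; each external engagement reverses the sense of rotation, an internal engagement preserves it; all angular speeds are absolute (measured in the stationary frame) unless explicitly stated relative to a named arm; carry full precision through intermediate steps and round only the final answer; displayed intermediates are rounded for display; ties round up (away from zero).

+3620.3483 rpm

class = fixed-axis compound train [4 meshes; 4 ratios multiply, 4 sense flips]
mesh 1 [78T→78T]: ω = 3129.0000×78/78 = 3129.0000 rpm, sense flips to −
mesh 2 [76T→79T]: ω = 3129.0000×76/79 = 3010.1772 rpm, sense flips to +
mesh 3 [27T→27T]: ω = 3010.1772×27/27 = 3010.1772 rpm, sense flips to −
mesh 4 [89T→74T]: ω = 3010.1772×89/74 = 3620.3483 rpm, sense flips to +
signed output speed = +3620.3483 rpm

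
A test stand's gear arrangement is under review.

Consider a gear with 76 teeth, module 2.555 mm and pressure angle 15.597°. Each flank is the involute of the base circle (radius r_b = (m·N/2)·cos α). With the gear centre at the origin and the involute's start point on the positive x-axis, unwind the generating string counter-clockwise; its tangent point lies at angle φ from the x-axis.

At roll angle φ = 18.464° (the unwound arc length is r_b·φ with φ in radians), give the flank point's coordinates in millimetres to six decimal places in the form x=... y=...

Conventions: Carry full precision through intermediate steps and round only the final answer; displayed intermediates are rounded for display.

recognized (one wheel, involute flank): single-mesh tooth geometry, m = 2.555, N = 76
pitch radius r_p = m·N/2 = 2.555·76/2 = 97.090000
base radius r_b = r_p·cos α = 97.090000·cos 15.597° = 93.514821
roll angle φ = 18.464° = 0.32225759 rad
x = r_b·(cos φ + φ·sin φ) = 98.245234
y = r_b·(sin φ − φ·cos φ) = 1.032409

x=98.245234 y=1.032409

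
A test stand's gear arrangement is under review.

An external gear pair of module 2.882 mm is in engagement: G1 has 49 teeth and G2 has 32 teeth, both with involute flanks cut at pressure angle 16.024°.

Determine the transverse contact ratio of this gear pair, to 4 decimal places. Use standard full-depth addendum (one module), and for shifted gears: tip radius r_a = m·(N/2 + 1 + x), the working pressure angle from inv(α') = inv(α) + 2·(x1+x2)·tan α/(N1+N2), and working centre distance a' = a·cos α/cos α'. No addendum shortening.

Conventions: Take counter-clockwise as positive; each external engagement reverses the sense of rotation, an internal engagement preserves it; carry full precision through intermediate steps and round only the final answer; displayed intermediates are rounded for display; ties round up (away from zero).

class = single-mesh tooth geometry [involute pair 49T × 32T, m = 2.882]
base radii: r_b1 = 67.865569, r_b2 = 44.320371
tip radii: r_a1 = 73.491000, r_a2 = 48.994000
no profile shift: α' = α, a' = a
action lengths: √(r_a1²−r_b1²) = 28.199143, √(r_a2²−r_b2²) = 20.883408
base pitch p_b = π·m·cos α = 8.702285
CR = (28.199143 + 20.883408 − 116.721000·sin 16.02400°)/8.702285 = 1.937754
contact ratio ≈ 1.9378

1.9378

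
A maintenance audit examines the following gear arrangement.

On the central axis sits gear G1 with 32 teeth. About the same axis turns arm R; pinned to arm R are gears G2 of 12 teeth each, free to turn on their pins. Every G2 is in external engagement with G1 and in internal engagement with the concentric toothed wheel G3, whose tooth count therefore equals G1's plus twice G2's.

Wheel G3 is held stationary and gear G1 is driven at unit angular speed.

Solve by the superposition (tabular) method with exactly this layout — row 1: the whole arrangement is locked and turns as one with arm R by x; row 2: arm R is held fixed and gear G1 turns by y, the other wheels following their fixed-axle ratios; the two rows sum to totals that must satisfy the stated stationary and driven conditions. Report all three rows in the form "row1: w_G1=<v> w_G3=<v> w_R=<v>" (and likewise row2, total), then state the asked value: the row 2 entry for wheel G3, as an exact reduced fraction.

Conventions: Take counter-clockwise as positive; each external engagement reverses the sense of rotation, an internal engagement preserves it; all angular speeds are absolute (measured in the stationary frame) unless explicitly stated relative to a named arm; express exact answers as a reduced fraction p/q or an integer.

planetary set (32T centre, 12T on arm, 56T internal) — Willis relation
superposition row 1 [locked train]: every member turns x
superposition row 2 [arm held]: sun y, ring −(32/56)·y, arm 0
boundary: total ω_ring = x − (32/56)·y = 0 and total ω_sun = x + y = 1  ⇒  y = 7/11, x = 4/11
row 2 ring = −(32/56)·7/11 = -4/11
totals (row 1 + row 2): sun 4/11 + 7/11 = 1, ring 4/11 + (-4/11) = 0, arm 4/11 + 0 = 4/11
asked cell (row2, ring) = -4/11

row1: w_G1=4/11 w_G3=4/11 w_R=4/11
row2: w_G1=7/11 w_G3=-4/11 w_R=0
total: w_G1=1 w_G3=0 w_R=4/11
asked value: -4/11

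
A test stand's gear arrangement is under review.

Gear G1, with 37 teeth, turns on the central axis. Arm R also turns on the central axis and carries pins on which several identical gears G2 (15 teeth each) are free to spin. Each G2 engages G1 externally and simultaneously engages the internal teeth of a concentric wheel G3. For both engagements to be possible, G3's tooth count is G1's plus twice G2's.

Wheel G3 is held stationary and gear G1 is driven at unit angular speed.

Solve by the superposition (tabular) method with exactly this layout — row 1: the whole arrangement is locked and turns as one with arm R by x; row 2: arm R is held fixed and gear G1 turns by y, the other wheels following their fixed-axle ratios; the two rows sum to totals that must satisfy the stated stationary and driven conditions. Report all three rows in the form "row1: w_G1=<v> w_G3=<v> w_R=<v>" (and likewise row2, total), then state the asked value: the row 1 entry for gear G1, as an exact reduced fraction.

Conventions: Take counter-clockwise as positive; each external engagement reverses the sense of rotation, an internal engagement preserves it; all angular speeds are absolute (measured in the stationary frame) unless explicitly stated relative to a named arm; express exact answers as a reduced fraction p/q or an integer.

row1: w_G1=37/104 w_G3=37/104 w_R=37/104
row2: w_G1=67/104 w_G3=-37/104 w_R=0
total: w_G1=1 w_G3=0 w_R=37/104
asked value: 37/104

recognized (axles ride arm R): planetary set, 37/15/67 teeth
superposition row 1 [locked train]: every member turns x
row 2 (arm held, sun turns y): ω_ring = −(37/67)·y, ω_arm = 0
boundary: total ω_ring = x − (37/67)·y = 0 and total ω_sun = x + y = 1  ⇒  y = 67/104, x = 37/104
row 2 ring = −(37/67)·67/104 = -37/104
totals (row 1 + row 2): sun 37/104 + 67/104 = 1, ring 37/104 + (-37/104) = 0, arm 37/104 + 0 = 37/104
asked cell (row1, sun) = 37/104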